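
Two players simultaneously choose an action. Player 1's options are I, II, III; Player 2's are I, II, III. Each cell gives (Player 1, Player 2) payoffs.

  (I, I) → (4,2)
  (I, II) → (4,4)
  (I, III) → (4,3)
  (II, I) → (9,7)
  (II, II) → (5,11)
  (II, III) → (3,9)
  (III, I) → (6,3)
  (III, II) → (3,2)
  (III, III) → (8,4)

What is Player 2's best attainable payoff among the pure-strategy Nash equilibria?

11

Both II is a pure NE (Player 1: 5 ≥ 4; Player 2: 11 ≥ 9). Player 2 gets 11.
Both III is a pure NE (Player 1: 8 ≥ 4; Player 2: 4 ≥ 3). Player 2 gets 4.
Every other cell has a profitable deviation for at least one player. Highest of {11, 4} is 11.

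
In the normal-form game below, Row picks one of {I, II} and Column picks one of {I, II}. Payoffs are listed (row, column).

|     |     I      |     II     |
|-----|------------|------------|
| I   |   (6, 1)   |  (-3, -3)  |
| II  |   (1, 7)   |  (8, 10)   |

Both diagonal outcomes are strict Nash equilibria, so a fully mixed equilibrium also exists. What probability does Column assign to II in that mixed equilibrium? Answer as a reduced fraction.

Column's mix q on I must make Row indifferent between I and II.
Row's payoff from I: 6q + (-3)(1−q). From II: 1q + 8(1−q).
Set equal: 5q = 11(1−q) → q = 11/16.
Probability on II is 1 − 11/16 = 5/16.

5/16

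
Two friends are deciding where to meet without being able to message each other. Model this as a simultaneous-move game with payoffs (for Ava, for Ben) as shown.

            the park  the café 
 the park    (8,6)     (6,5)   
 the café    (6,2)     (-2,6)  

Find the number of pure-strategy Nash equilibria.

1

Both the park: Ava gets 8 (best alternative 6); Ben gets 6 (best alternative 5). Neither deviates — NE.
Both the café is not a NE: Ava would switch to the park (6 > -2).
No other cell survives both best-response checks, so there is 1 pure NE.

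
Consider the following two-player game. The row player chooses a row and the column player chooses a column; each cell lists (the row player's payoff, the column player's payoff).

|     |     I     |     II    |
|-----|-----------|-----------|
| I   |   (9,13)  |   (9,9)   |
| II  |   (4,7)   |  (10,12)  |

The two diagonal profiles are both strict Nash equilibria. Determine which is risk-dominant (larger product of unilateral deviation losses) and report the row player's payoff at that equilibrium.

At both I: the row player loses 9 − 4 = 5 by deviating; the column player loses 13 − 9 = 4. Product = 5·4 = 20.
At both II: the row player loses 10 − 9 = 1 by deviating; the column player loses 12 − 7 = 5. Product = 1·5 = 5.
20 > 5, so both I is risk-dominant. The row player's payoff there is 9.

9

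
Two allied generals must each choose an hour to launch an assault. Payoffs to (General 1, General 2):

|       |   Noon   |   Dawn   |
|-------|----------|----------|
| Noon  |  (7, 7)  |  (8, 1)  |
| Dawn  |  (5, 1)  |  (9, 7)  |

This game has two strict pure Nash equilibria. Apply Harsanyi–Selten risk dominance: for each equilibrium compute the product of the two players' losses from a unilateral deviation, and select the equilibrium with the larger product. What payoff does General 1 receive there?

7

At both Noon: General 1 loses 7 − 5 = 2 by deviating; General 2 loses 7 − 1 = 6. Product = 2·6 = 12.
At both Dawn: General 1 loses 9 − 8 = 1 by deviating; General 2 loses 7 − 1 = 6. Product = 1·6 = 6.
12 > 6, so both Noon is risk-dominant. General 1's payoff there is 7.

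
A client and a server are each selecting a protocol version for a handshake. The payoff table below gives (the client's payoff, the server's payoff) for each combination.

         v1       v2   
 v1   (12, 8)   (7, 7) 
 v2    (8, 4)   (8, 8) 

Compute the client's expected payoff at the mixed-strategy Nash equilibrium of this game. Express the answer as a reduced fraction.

8

The server mixes with probability q on v1, chosen so the client is indifferent: 12q + 7(1−q) = 8q + 8(1−q) gives q = 1/5.
The client's expected payoff (from either row, since indifferent) is 12·1/5 + 7·4/5 = 8.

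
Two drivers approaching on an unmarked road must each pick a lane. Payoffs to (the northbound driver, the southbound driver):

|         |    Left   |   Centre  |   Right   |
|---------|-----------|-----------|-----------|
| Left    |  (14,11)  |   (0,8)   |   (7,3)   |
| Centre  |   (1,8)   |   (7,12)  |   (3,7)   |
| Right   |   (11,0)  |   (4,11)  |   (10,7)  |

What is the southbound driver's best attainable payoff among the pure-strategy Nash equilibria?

Both Left is a pure NE (the northbound driver: 14 ≥ 11; the southbound driver: 11 ≥ 8). The southbound driver gets 11.
Both Centre is a pure NE (the northbound driver: 7 ≥ 4; the southbound driver: 12 ≥ 8). The southbound driver gets 12.
Every other cell has a profitable deviation for at least one player. Highest of {11, 12} is 12.

12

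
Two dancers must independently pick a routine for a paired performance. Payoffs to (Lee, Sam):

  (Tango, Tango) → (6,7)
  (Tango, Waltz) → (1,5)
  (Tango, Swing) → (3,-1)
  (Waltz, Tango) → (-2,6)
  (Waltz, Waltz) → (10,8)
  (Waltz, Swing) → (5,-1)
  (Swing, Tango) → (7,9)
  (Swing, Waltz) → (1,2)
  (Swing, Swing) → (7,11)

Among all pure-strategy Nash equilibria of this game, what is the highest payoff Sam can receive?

11

Both Waltz is a pure NE (Lee: 10 ≥ 1; Sam: 8 ≥ 6). Sam gets 8.
Both Swing is a pure NE (Lee: 7 ≥ 5; Sam: 11 ≥ 9). Sam gets 11.
Every other cell has a profitable deviation for at least one player. Highest of {8, 11} is 11.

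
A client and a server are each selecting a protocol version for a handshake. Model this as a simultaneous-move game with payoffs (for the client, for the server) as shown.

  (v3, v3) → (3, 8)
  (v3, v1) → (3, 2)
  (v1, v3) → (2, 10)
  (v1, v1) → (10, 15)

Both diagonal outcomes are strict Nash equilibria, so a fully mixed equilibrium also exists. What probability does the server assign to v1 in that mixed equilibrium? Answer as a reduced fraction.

The server's mix q on v3 must make the client indifferent between v3 and v1.
The client's payoff from v3: 3q + 3(1−q). From v1: 2q + 10(1−q).
Set equal: 1q = 7(1−q) → q = 7/8.
Probability on v1 is 1 − 7/8 = 1/8.

1/8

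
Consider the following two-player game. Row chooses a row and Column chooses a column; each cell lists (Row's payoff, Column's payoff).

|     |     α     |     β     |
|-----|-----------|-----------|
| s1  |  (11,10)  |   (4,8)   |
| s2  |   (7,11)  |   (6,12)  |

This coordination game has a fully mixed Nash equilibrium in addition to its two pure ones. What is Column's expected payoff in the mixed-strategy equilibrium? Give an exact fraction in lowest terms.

32/3

Row mixes with probability p on s1, chosen so Column is indifferent: 10p + 11(1−p) = 8p + 12(1−p) gives p = 1/3.
Column's expected payoff is 10·1/3 + 11·2/3 = 32/3.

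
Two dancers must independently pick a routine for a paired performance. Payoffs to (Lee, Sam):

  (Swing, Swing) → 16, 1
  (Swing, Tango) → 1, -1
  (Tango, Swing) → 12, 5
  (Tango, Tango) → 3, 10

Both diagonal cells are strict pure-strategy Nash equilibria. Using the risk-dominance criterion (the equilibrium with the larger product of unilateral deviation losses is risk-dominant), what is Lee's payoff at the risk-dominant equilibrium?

3

At both Swing: Lee loses 16 − 12 = 4 by deviating; Sam loses 1 − (-1) = 2. Product = 4·2 = 8.
At both Tango: Lee loses 3 − 1 = 2 by deviating; Sam loses 10 − 5 = 5. Product = 2·5 = 10.
10 > 8, so both Tango is risk-dominant. Lee's payoff there is 3.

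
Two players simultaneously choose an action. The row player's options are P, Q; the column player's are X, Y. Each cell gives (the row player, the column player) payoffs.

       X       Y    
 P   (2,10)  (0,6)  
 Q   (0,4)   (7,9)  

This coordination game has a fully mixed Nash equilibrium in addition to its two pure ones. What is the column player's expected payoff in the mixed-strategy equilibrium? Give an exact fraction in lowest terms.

The row player mixes with probability p on P, chosen so the column player is indifferent: 10p + 4(1−p) = 6p + 9(1−p) gives p = 5/9.
The column player's expected payoff is 10·5/9 + 4·4/9 = 22/3.

22/3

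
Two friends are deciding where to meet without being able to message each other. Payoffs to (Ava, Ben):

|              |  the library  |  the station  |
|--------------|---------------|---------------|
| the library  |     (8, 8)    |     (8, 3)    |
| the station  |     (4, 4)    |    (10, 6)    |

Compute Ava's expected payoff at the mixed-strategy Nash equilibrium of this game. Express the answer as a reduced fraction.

Ben mixes with probability q on the library, chosen so Ava is indifferent: 8q + 8(1−q) = 4q + 10(1−q) gives q = 1/3.
Ava's expected payoff (from either row, since indifferent) is 8·1/3 + 8·2/3 = 8.

8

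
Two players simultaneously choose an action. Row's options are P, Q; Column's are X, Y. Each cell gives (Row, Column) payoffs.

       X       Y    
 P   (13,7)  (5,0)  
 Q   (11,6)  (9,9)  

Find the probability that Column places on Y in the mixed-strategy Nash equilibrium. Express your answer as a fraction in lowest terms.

1/3

Column's mix q on X must make Row indifferent between P and Q.
Row's payoff from P: 13q + 5(1−q). From Q: 11q + 9(1−q).
Set equal: 2q = 4(1−q) → q = 4/6 = 2/3.
Probability on Y is 1 − 2/3 = 1/3.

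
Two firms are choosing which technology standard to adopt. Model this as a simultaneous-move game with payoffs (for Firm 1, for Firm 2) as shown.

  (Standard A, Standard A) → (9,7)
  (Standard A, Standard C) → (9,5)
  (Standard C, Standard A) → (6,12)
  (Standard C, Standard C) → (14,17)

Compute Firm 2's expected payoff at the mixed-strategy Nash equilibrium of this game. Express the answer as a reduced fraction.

Firm 1 mixes with probability p on Standard A, chosen so Firm 2 is indifferent: 7p + 12(1−p) = 5p + 17(1−p) gives p = 5/7.
Firm 2's expected payoff is 7·5/7 + 12·2/7 = 59/7.

59/7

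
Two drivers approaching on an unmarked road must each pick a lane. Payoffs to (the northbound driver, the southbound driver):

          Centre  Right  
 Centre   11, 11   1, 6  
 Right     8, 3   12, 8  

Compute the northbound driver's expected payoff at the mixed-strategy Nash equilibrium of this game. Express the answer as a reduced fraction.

62/7

The southbound driver mixes with probability q on Centre, chosen so the northbound driver is indifferent: 11q + 1(1−q) = 8q + 12(1−q) gives q = 11/14.
The northbound driver's expected payoff (from either row, since indifferent) is 11·11/14 + 1·3/14 = 62/7.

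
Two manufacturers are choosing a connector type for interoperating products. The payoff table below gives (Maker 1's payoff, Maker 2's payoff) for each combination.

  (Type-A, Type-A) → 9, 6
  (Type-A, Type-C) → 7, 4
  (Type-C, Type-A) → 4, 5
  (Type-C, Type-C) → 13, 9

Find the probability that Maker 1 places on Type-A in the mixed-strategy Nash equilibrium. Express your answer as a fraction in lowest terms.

2/3

Maker 1's mix p on Type-A must make Maker 2 indifferent between Type-A and Type-C.
Maker 2's payoff from Type-A: 6p + 5(1−p). From Type-C: 4p + 9(1−p).
Set equal: 2p = 4(1−p) → p = 4/6 = 2/3.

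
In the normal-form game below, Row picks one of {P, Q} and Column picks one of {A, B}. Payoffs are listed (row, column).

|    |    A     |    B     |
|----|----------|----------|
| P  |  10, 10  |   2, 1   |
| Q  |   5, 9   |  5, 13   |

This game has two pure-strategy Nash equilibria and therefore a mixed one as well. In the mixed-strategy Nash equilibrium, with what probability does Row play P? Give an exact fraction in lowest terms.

4/13

Row's mix p on P must make Column indifferent between A and B.
Column's payoff from A: 10p + 9(1−p). From B: 1p + 13(1−p).
Set equal: 9p = 4(1−p) → p = 4/13.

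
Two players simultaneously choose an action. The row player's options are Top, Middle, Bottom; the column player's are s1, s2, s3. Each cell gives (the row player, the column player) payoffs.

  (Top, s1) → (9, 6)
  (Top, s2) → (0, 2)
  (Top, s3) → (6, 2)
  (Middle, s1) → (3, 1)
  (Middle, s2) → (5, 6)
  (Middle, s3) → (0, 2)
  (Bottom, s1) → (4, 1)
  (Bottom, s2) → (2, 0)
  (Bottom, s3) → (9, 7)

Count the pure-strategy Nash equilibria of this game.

(Top, s1): the row player gets 9 (best alternative 4); the column player gets 6 (best alternative 2). Neither deviates — NE.
(Middle, s2): the row player gets 5 (best alternative 2); the column player gets 6 (best alternative 2). Neither deviates — NE.
(Bottom, s3): the row player gets 9 (best alternative 6); the column player gets 7 (best alternative 1). Neither deviates — NE.
(Middle, s3) is not a NE: the row player would switch to Bottom (9 > 0).
No other cell survives both best-response checks, so there are 3 pure NE.

3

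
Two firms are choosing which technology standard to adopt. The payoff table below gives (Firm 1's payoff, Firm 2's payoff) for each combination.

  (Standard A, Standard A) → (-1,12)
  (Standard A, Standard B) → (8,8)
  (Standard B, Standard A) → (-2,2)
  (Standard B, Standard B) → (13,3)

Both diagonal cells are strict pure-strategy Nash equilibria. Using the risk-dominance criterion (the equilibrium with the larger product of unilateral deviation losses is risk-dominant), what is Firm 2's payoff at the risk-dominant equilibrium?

At both Standard A: Firm 1 loses -1 − (-2) = 1 by deviating; Firm 2 loses 12 − 8 = 4. Product = 1·4 = 4.
At both Standard B: Firm 1 loses 13 − 8 = 5 by deviating; Firm 2 loses 3 − 2 = 1. Product = 5·1 = 5.
5 > 4, so both Standard B is risk-dominant. Firm 2's payoff there is 3.

3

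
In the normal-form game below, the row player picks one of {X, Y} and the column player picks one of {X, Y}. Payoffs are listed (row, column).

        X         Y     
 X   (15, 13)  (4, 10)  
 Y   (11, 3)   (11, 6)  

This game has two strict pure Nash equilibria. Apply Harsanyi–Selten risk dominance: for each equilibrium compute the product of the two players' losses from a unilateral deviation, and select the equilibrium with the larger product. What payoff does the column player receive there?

6

At both X: the row player loses 15 − 11 = 4 by deviating; the column player loses 13 − 10 = 3. Product = 4·3 = 12.
At both Y: the row player loses 11 − 4 = 7 by deviating; the column player loses 6 − 3 = 3. Product = 7·3 = 21.
21 > 12, so both Y is risk-dominant. The column player's payoff there is 6.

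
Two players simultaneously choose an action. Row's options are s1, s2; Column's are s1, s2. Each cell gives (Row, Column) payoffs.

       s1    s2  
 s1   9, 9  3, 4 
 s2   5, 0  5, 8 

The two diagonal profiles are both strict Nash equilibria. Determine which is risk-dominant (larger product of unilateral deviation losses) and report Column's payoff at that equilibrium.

At both s1: Row loses 9 − 5 = 4 by deviating; Column loses 9 − 4 = 5. Product = 4·5 = 20.
At both s2: Row loses 5 − 3 = 2 by deviating; Column loses 8 − 0 = 8. Product = 2·8 = 16.
20 > 16, so both s1 is risk-dominant. Column's payoff there is 9.

9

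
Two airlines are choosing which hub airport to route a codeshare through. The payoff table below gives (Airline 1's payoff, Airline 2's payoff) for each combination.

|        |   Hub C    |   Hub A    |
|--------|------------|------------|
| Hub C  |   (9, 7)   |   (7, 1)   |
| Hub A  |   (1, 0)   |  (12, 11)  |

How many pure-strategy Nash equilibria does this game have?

2

Both Hub C: Airline 1 gets 9 (best alternative 1); Airline 2 gets 7 (best alternative 1). Neither deviates — NE.
Both Hub A: Airline 1 gets 12 (best alternative 7); Airline 2 gets 11 (best alternative 0). Neither deviates — NE.
(Hub C, Hub A) is not a NE: Airline 1 would switch to Hub A (12 > 7).
No other cell survives both best-response checks, so there are 2 pure NE.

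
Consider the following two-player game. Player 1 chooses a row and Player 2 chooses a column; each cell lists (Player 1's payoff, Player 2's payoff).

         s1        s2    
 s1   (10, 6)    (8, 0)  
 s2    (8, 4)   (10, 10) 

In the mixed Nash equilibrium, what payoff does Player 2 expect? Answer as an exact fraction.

5

Player 1 mixes with probability p on s1, chosen so Player 2 is indifferent: 6p + 4(1−p) = 0p + 10(1−p) gives p = 1/2.
Player 2's expected payoff is 6·1/2 + 4·1/2 = 5.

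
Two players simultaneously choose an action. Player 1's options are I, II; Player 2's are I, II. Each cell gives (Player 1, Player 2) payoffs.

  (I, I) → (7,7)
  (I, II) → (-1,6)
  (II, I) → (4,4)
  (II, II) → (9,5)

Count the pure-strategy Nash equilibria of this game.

Both I: Player 1 gets 7 (best alternative 4); Player 2 gets 7 (best alternative 6). Neither deviates — NE.
Both II: Player 1 gets 9 (best alternative -1); Player 2 gets 5 (best alternative 4). Neither deviates — NE.
(I, II) is not a NE: Player 1 would switch to II (9 > -1).
No other cell survives both best-response checks, so there are 2 pure NE.

2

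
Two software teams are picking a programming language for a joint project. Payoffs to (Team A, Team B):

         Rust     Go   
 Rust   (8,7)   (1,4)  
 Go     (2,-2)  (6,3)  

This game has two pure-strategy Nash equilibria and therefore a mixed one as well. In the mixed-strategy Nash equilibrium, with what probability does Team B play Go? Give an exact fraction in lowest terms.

6/11

Team B's mix q on Rust must make Team A indifferent between Rust and Go.
Team A's payoff from Rust: 8q + 1(1−q). From Go: 2q + 6(1−q).
Set equal: 6q = 5(1−q) → q = 5/11.
Probability on Go is 1 − 5/11 = 6/11.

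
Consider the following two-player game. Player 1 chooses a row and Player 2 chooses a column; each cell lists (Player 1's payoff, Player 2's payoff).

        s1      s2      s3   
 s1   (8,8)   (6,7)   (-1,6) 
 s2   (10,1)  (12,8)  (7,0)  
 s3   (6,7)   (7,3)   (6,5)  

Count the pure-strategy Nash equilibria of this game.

Both s2: Player 1 gets 12 (best alternative 7); Player 2 gets 8 (best alternative 1). Neither deviates — NE.
Both s1 is not a NE: Player 1 would switch to s2 (10 > 8).
No other cell survives both best-response checks, so there is 1 pure NE.

1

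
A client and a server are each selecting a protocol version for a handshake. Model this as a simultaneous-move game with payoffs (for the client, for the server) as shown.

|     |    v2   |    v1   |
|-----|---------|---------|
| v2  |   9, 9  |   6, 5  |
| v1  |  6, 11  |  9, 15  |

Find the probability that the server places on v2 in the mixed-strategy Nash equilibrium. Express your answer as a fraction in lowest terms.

1/2

The server's mix q on v2 must make the client indifferent between v2 and v1.
The client's payoff from v2: 9q + 6(1−q). From v1: 6q + 9(1−q).
Set equal: 3q = 3(1−q) → q = 3/6 = 1/2.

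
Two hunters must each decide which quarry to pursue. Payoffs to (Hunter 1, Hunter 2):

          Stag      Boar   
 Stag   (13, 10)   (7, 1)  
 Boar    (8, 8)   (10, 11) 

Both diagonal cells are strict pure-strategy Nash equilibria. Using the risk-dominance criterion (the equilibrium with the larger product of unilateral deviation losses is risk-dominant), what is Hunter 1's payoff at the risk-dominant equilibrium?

13

At both Stag: Hunter 1 loses 13 − 8 = 5 by deviating; Hunter 2 loses 10 − 1 = 9. Product = 5·9 = 45.
At both Boar: Hunter 1 loses 10 − 7 = 3 by deviating; Hunter 2 loses 11 − 8 = 3. Product = 3·3 = 9.
45 > 9, so both Stag is risk-dominant. Hunter 1's payoff there is 13.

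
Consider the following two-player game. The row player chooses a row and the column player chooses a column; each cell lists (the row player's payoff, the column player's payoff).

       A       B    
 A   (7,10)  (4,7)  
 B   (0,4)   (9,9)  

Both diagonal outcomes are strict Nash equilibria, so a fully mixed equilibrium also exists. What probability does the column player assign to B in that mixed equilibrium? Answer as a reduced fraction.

7/12

The column player's mix q on A must make the row player indifferent between A and B.
The row player's payoff from A: 7q + 4(1−q). From B: 0q + 9(1−q).
Set equal: 7q = 5(1−q) → q = 5/12.
Probability on B is 1 − 5/12 = 7/12.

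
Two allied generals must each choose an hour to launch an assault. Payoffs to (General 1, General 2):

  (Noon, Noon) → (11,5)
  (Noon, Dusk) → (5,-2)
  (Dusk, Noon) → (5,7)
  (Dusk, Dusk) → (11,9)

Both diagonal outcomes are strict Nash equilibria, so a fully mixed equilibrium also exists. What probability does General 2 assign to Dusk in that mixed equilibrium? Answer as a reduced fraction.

General 2's mix q on Noon must make General 1 indifferent between Noon and Dusk.
General 1's payoff from Noon: 11q + 5(1−q). From Dusk: 5q + 11(1−q).
Set equal: 6q = 6(1−q) → q = 6/12 = 1/2.
Probability on Dusk is 1 − 1/2 = 1/2.

1/2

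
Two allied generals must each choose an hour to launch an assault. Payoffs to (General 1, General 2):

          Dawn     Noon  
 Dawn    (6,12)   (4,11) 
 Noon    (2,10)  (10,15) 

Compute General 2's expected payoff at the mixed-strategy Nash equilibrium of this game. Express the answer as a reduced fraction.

35/3

General 1 mixes with probability p on Dawn, chosen so General 2 is indifferent: 12p + 10(1−p) = 11p + 15(1−p) gives p = 5/6.
General 2's expected payoff is 12·5/6 + 10·1/6 = 35/3.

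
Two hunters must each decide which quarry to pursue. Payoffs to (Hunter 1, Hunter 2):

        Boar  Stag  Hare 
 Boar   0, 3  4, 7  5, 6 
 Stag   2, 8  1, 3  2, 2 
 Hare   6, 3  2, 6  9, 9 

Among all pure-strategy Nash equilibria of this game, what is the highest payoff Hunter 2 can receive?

9

(Boar, Stag) is a pure NE (Hunter 1: 4 ≥ 2; Hunter 2: 7 ≥ 6). Hunter 2 gets 7.
Both Hare is a pure NE (Hunter 1: 9 ≥ 5; Hunter 2: 9 ≥ 6). Hunter 2 gets 9.
Every other cell has a profitable deviation for at least one player. Highest of {7, 9} is 9.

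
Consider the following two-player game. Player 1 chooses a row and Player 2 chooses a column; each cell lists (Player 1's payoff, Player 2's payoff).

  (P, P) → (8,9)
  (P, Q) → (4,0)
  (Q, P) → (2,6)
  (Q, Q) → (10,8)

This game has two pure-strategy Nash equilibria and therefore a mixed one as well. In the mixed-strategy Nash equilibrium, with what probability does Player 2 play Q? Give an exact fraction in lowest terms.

Player 2's mix q on P must make Player 1 indifferent between P and Q.
Player 1's payoff from P: 8q + 4(1−q). From Q: 2q + 10(1−q).
Set equal: 6q = 6(1−q) → q = 6/12 = 1/2.
Probability on Q is 1 − 1/2 = 1/2.

1/2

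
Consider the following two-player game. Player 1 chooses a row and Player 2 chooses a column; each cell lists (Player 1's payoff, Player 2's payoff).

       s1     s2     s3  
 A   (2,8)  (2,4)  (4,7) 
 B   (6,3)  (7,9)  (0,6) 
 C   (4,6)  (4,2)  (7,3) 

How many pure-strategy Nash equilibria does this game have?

(B, s2): Player 1 gets 7 (best alternative 4); Player 2 gets 9 (best alternative 6). Neither deviates — NE.
(A, s1) is not a NE: Player 1 would switch to B (6 > 2).
No other cell survives both best-response checks, so there is 1 pure NE.

1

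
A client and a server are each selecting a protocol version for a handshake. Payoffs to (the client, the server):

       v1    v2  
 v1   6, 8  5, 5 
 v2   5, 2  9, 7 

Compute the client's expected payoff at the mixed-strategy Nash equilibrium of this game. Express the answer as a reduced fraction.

The server mixes with probability q on v1, chosen so the client is indifferent: 6q + 5(1−q) = 5q + 9(1−q) gives q = 4/5.
The client's expected payoff (from either row, since indifferent) is 6·4/5 + 5·1/5 = 29/5.

29/5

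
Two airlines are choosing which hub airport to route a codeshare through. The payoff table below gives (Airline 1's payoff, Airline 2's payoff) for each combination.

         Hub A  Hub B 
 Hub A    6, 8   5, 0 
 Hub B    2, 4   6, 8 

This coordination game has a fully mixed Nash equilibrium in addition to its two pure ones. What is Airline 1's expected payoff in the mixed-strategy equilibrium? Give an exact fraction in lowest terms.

26/5

Airline 2 mixes with probability q on Hub A, chosen so Airline 1 is indifferent: 6q + 5(1−q) = 2q + 6(1−q) gives q = 1/5.
Airline 1's expected payoff (from either row, since indifferent) is 6·1/5 + 5·4/5 = 26/5.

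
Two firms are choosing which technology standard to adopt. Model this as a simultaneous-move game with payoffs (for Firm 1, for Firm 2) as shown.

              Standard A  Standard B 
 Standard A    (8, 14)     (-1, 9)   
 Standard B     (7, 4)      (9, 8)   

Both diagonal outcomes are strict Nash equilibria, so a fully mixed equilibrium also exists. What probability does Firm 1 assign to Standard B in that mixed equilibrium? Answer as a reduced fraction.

5/9

Firm 1's mix p on Standard A must make Firm 2 indifferent between Standard A and Standard B.
Firm 2's payoff from Standard A: 14p + 4(1−p). From Standard B: 9p + 8(1−p).
Set equal: 5p = 4(1−p) → p = 4/9.
Probability on Standard B is 1 − 4/9 = 5/9.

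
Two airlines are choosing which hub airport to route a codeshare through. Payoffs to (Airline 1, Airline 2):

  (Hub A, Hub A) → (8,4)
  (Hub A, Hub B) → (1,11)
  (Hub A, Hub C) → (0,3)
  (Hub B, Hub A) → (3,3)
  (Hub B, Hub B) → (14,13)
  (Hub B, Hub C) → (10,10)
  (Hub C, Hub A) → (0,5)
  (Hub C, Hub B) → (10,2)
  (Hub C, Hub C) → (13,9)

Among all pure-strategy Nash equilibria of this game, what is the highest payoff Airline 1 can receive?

Both Hub B is a pure NE (Airline 1: 14 ≥ 10; Airline 2: 13 ≥ 10). Airline 1 gets 14.
Both Hub C is a pure NE (Airline 1: 13 ≥ 10; Airline 2: 9 ≥ 5). Airline 1 gets 13.
Every other cell has a profitable deviation for at least one player. Highest of {14, 13} is 14.

14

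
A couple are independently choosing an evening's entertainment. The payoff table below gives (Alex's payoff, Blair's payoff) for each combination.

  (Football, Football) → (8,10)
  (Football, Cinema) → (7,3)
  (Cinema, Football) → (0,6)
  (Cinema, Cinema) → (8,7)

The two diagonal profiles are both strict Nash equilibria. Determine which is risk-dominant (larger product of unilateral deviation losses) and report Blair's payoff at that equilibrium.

At both Football: Alex loses 8 − 0 = 8 by deviating; Blair loses 10 − 3 = 7. Product = 8·7 = 56.
At both Cinema: Alex loses 8 − 7 = 1 by deviating; Blair loses 7 − 6 = 1. Product = 1·1 = 1.
56 > 1, so both Football is risk-dominant. Blair's payoff there is 10.

10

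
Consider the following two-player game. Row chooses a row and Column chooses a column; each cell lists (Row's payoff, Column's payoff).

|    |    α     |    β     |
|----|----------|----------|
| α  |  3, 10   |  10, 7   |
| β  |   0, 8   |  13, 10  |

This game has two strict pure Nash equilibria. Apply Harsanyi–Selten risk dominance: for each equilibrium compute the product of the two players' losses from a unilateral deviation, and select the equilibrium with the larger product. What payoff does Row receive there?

At both α: Row loses 3 − 0 = 3 by deviating; Column loses 10 − 7 = 3. Product = 3·3 = 9.
At both β: Row loses 13 − 10 = 3 by deviating; Column loses 10 − 8 = 2. Product = 3·2 = 6.
9 > 6, so both α is risk-dominant. Row's payoff there is 3.

3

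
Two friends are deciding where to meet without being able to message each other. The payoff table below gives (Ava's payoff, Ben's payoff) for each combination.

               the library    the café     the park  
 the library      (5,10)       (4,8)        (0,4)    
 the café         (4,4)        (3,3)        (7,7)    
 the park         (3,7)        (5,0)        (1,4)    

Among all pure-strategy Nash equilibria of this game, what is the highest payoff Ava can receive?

7

Both the library is a pure NE (Ava: 5 ≥ 4; Ben: 10 ≥ 8). Ava gets 5.
(the café, the park) is a pure NE (Ava: 7 ≥ 1; Ben: 7 ≥ 4). Ava gets 7.
Every other cell has a profitable deviation for at least one player. Highest of {5, 7} is 7.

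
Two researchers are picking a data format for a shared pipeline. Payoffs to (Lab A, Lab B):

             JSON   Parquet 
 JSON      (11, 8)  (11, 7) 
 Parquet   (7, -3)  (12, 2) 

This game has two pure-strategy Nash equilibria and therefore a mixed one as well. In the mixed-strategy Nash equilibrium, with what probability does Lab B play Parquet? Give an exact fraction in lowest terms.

Lab B's mix q on JSON must make Lab A indifferent between JSON and Parquet.
Lab A's payoff from JSON: 11q + 11(1−q). From Parquet: 7q + 12(1−q).
Set equal: 4q = 1(1−q) → q = 1/5.
Probability on Parquet is 1 − 1/5 = 4/5.

4/5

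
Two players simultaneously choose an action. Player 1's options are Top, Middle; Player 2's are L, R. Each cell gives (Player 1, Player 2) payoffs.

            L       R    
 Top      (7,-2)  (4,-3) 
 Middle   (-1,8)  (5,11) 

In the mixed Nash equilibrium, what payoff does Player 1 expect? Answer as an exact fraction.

Player 2 mixes with probability q on L, chosen so Player 1 is indifferent: 7q + 4(1−q) = (-1)q + 5(1−q) gives q = 1/9.
Player 1's expected payoff (from either row, since indifferent) is 7·1/9 + 4·8/9 = 13/3.

13/3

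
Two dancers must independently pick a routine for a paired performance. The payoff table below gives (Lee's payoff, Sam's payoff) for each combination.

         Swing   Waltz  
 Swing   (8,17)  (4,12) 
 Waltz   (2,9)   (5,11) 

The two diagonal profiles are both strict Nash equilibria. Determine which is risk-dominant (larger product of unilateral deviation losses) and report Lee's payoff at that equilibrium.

At both Swing: Lee loses 8 − 2 = 6 by deviating; Sam loses 17 − 12 = 5. Product = 6·5 = 30.
At both Waltz: Lee loses 5 − 4 = 1 by deviating; Sam loses 11 − 9 = 2. Product = 1·2 = 2.
30 > 2, so both Swing is risk-dominant. Lee's payoff there is 8.

8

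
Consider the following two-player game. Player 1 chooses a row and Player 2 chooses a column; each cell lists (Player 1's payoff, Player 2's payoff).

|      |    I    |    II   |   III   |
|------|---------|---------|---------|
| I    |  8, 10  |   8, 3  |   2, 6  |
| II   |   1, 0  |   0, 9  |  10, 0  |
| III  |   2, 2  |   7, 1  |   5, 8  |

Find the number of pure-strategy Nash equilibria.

Both I: Player 1 gets 8 (best alternative 2); Player 2 gets 10 (best alternative 6). Neither deviates — NE.
Both III is not a NE: Player 1 would switch to II (10 > 5).
No other cell survives both best-response checks, so there is 1 pure NE.

1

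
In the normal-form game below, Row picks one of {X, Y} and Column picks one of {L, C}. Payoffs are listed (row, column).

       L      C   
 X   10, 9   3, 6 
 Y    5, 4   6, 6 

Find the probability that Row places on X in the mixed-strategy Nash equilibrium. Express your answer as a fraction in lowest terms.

2/5

Row's mix p on X must make Column indifferent between L and C.
Column's payoff from L: 9p + 4(1−p). From C: 6p + 6(1−p).
Set equal: 3p = 2(1−p) → p = 2/5.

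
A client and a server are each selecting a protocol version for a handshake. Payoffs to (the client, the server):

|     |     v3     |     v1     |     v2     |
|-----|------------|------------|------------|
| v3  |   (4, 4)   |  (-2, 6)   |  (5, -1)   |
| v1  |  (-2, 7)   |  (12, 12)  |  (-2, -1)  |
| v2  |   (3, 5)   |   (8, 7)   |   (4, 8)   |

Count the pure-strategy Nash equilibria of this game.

1

Both v1: the client gets 12 (best alternative 8); the server gets 12 (best alternative 7). Neither deviates — NE.
Both v2 is not a NE: the client would switch to v3 (5 > 4).
No other cell survives both best-response checks, so there is 1 pure NE.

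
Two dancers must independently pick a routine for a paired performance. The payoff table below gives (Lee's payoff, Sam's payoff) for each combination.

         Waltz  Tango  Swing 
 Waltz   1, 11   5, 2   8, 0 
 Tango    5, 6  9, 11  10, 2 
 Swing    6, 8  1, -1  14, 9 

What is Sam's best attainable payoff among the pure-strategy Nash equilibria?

11

Both Tango is a pure NE (Lee: 9 ≥ 5; Sam: 11 ≥ 6). Sam gets 11.
Both Swing is a pure NE (Lee: 14 ≥ 10; Sam: 9 ≥ 8). Sam gets 9.
Every other cell has a profitable deviation for at least one player. Highest of {11, 9} is 11.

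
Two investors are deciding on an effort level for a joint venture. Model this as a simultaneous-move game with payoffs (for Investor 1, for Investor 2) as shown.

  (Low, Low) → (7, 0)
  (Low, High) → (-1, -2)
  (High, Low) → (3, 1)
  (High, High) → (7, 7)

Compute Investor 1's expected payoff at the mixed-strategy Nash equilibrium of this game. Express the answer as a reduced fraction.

13/3

Investor 2 mixes with probability q on Low, chosen so Investor 1 is indifferent: 7q + (-1)(1−q) = 3q + 7(1−q) gives q = 2/3.
Investor 1's expected payoff (from either row, since indifferent) is 7·2/3 + (-1)·1/3 = 13/3.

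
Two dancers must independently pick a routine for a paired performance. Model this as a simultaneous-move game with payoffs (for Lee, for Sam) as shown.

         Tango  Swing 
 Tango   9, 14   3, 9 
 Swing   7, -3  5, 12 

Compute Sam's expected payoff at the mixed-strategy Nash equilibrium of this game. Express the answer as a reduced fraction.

39/4

Lee mixes with probability p on Tango, chosen so Sam is indifferent: 14p + (-3)(1−p) = 9p + 12(1−p) gives p = 3/4.
Sam's expected payoff is 14·3/4 + (-3)·1/4 = 39/4.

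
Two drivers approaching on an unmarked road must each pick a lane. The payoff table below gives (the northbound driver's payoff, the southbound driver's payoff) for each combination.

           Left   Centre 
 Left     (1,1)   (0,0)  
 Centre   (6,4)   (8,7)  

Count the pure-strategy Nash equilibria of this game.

1

Both Centre: the northbound driver gets 8 (best alternative 0); the southbound driver gets 7 (best alternative 4). Neither deviates — NE.
Both Left is not a NE: the northbound driver would switch to Centre (6 > 1).
No other cell survives both best-response checks, so there is 1 pure NE.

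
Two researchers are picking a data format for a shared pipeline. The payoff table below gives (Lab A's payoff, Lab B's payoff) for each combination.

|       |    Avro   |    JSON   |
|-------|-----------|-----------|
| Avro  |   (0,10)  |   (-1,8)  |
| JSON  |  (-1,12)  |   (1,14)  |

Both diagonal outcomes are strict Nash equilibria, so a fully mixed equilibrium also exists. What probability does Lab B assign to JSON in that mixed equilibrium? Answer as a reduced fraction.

1/3

Lab B's mix q on Avro must make Lab A indifferent between Avro and JSON.
Lab A's payoff from Avro: 0q + (-1)(1−q). From JSON: (-1)q + 1(1−q).
Set equal: 1q = 2(1−q) → q = 2/3.
Probability on JSON is 1 − 2/3 = 1/3.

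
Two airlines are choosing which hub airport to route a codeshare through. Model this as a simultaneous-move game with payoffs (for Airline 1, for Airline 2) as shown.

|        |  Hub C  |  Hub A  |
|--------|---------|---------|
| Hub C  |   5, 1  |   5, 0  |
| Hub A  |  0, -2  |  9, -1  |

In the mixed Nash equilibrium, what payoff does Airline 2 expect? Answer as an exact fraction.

Airline 1 mixes with probability p on Hub C, chosen so Airline 2 is indifferent: 1p + (-2)(1−p) = 0p + (-1)(1−p) gives p = 1/2.
Airline 2's expected payoff is 1·1/2 + (-2)·1/2 = -1/2.

-1/2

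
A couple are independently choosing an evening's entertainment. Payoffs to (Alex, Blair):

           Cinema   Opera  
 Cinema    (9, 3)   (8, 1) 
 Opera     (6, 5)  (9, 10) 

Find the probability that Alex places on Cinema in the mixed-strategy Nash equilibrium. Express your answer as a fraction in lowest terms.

5/7

Alex's mix p on Cinema must make Blair indifferent between Cinema and Opera.
Blair's payoff from Cinema: 3p + 5(1−p). From Opera: 1p + 10(1−p).
Set equal: 2p = 5(1−p) → p = 5/7.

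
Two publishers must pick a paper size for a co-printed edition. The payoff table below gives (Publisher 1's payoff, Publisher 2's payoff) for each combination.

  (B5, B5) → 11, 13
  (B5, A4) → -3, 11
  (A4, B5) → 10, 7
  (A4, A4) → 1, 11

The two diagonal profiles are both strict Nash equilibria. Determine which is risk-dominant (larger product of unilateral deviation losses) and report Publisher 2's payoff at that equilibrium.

11

At both B5: Publisher 1 loses 11 − 10 = 1 by deviating; Publisher 2 loses 13 − 11 = 2. Product = 1·2 = 2.
At both A4: Publisher 1 loses 1 − (-3) = 4 by deviating; Publisher 2 loses 11 − 7 = 4. Product = 4·4 = 16.
16 > 2, so both A4 is risk-dominant. Publisher 2's payoff there is 11.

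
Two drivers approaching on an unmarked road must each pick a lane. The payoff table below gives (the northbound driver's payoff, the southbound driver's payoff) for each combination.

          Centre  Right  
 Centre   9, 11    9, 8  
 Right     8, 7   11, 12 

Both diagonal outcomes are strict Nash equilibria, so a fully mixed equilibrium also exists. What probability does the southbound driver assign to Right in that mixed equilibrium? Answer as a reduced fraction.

1/3

The southbound driver's mix q on Centre must make the northbound driver indifferent between Centre and Right.
The northbound driver's payoff from Centre: 9q + 9(1−q). From Right: 8q + 11(1−q).
Set equal: 1q = 2(1−q) → q = 2/3.
Probability on Right is 1 − 2/3 = 1/3.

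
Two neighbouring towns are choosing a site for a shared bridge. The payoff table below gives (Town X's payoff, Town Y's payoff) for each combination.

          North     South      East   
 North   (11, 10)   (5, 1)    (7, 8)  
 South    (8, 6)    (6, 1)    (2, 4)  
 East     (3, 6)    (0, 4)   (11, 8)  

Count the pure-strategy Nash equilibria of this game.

2

Both North: Town X gets 11 (best alternative 8); Town Y gets 10 (best alternative 8). Neither deviates — NE.
Both East: Town X gets 11 (best alternative 7); Town Y gets 8 (best alternative 6). Neither deviates — NE.
Both South is not a NE: Town Y would switch to North (6 > 1).
No other cell survives both best-response checks, so there are 2 pure NE.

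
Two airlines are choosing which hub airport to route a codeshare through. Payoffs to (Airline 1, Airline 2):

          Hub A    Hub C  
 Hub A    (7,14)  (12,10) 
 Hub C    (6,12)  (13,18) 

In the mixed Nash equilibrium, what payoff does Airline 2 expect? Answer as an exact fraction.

Airline 1 mixes with probability p on Hub A, chosen so Airline 2 is indifferent: 14p + 12(1−p) = 10p + 18(1−p) gives p = 3/5.
Airline 2's expected payoff is 14·3/5 + 12·2/5 = 66/5.

66/5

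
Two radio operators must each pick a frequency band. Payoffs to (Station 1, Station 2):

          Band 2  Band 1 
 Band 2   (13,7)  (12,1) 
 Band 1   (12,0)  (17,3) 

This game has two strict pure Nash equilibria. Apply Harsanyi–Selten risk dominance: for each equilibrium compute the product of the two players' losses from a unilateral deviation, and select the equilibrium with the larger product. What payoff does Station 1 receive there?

17

At both Band 2: Station 1 loses 13 − 12 = 1 by deviating; Station 2 loses 7 − 1 = 6. Product = 1·6 = 6.
At both Band 1: Station 1 loses 17 − 12 = 5 by deviating; Station 2 loses 3 − 0 = 3. Product = 5·3 = 15.
15 > 6, so both Band 1 is risk-dominant. Station 1's payoff there is 17.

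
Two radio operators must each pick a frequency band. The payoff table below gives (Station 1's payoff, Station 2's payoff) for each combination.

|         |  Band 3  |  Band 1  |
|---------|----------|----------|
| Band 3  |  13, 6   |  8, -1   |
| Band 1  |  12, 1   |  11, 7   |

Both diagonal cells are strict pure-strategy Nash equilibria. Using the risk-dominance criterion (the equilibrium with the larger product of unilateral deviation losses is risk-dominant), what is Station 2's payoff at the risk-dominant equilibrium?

7

At both Band 3: Station 1 loses 13 − 12 = 1 by deviating; Station 2 loses 6 − (-1) = 7. Product = 1·7 = 7.
At both Band 1: Station 1 loses 11 − 8 = 3 by deviating; Station 2 loses 7 − 1 = 6. Product = 3·6 = 18.
18 > 7, so both Band 1 is risk-dominant. Station 2's payoff there is 7.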